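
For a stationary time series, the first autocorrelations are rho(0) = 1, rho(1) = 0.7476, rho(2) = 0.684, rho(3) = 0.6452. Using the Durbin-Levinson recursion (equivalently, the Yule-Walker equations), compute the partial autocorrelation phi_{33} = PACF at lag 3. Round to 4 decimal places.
\phi_{33} = 0.1648

The PACF at lag k is phi_{kk}, the last component of the solution
to the Yule-Walker system G_k phi = r_k where
  (G_k)_{ij} = rho(|i - j|), (r_k)_i = rho(i), i,j = 1..k.
Equivalently, Durbin-Levinson gives phi_{kk} iteratively:
  phi_{11} = rho(1)
  phi_{kk} = [rho(k) - sum_{j=1..k-1} phi_{k-1,j} rho(k-j)]
            / [1 - sum_{j=1..k-1} phi_{k-1,j} rho(j)],
  phi_{k,j} = phi_{k-1,j} - phi_{kk} phi_{k-1,k-j},  j = 1..k-1.
Step k = 1:
  phi_11 = rho(1) = 0.7476.
Step k = 2:
  phi_22 = [rho(2) - phi_11 rho(1)] / [1 - phi_11 rho(1)] = [0.684 - (0.7476)(0.7476)] / [1 - (0.7476)(0.7476)]
         = 0.12509424 / 0.44109424 = 0.2836.
  Update: phi_21 = phi_11 - phi_22 phi_11 = 0.7476 - (0.2836)(0.7476) = 0.535581.
Step k = 3:
  phi_33 = [rho(3) - phi_21 rho(2) - phi_22 rho(1)] / [1 - phi_21 rho(1) - phi_22 rho(2)]
    numerator   = 0.6452 - (0.535581)(0.684) - (0.2836)(0.7476) = 0.06684353
    denominator = 1 - (0.535581)(0.7476) - (0.2836)(0.684) = 0.40561754
  phi_33 = 0.06684353 / 0.40561754 = 0.1648.
Therefore phi_{33} = 0.1648.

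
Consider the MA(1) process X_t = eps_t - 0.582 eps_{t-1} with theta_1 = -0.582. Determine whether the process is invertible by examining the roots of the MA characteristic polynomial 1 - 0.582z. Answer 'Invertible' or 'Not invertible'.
\text{Invertible}

The MA(q) characteristic polynomial is P(z) = 1 - 0.582z.
Invertibility requires all roots to lie outside the unit circle, i.e. |z| > 1 for every root.
This is linear in z: 1 + (-0.582) z = 0  =>  z = -1/(-0.582) = 1.718213,  |z| = 1.718213.
Moduli of all roots: 1.7182.
All moduli strictly greater than 1? Yes.
Verdict: Invertible.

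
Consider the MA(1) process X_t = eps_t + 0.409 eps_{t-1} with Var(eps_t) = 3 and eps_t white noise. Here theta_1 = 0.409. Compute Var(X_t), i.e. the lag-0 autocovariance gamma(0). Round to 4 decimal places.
\gamma(0) = 3.5018

For an MA(q) process X_t = eps_t + sum_i theta_i eps_{t-i} with
Var(eps_t) = sigma^2, the variance is
  gamma(0) = sigma^2 * (1 + sum_i theta_i^2).
  sum_i theta_i^2 = (0.409)^2 = 0.167281.
  gamma(0) = 3 * (1 + 0.167281) = 3 * 1.167281 = 3.501843, which rounds to 3.5018.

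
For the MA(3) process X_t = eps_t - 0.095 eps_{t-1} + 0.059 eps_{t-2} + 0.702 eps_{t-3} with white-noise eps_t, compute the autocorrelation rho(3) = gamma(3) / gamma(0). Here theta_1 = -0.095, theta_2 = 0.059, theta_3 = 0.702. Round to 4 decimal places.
\rho(3) = 0.4663

For an MA(q) process with theta_0 = 1, the autocovariance is
  gamma(k) = sigma^2 * sum_{i=0..q-k} theta_i * theta_{i+k},
and rho(k) = gamma(k) / gamma(0). Sigma^2 cancels.
  numerator   = (1)*(0.702) = 0.702.
  denominator = (1)^2 + (-0.095)^2 + (0.059)^2 + (0.702)^2 = 1.50531.
  rho(3) = 0.702 / 1.50531 = 0.4663.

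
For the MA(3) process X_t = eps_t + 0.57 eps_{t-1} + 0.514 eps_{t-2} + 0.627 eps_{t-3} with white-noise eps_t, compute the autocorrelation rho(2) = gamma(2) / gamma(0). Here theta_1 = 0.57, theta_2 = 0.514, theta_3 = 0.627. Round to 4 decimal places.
\rho(2) = 0.4396

For an MA(q) process with theta_0 = 1, the autocovariance is
  gamma(k) = sigma^2 * sum_{i=0..q-k} theta_i * theta_{i+k},
and rho(k) = gamma(k) / gamma(0). Sigma^2 cancels.
  numerator   = (1)*(0.514) + (0.57)*(0.627) = 0.87139.
  denominator = (1)^2 + (0.57)^2 + (0.514)^2 + (0.627)^2 = 1.982225.
  rho(2) = 0.87139 / 1.982225 = 0.4396.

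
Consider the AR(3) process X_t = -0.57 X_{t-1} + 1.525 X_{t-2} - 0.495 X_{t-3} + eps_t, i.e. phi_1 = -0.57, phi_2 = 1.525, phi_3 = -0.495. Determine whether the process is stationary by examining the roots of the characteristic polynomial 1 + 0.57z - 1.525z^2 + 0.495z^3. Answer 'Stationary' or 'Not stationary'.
\text{Not stationary}

The AR(p) characteristic polynomial is P(z) = 1 + 0.57z - 1.525z^2 + 0.495z^3.
Stationarity requires all roots to lie outside the unit circle, i.e. |z| > 1 for every root.
Degree 3: look for a simple real root z0 first, then factor out (1 - z/z0) and solve the remaining quadratic.
Testing z0 = 2: P(2) = 1 + (0.57)(2) + (-1.525)(2)^2 + (0.495)(2)^3
  = 1 + (1.14) + (-6.1) + (3.96) = 0.  So z_0 = 2 is a root, |z_0| = 2.
Divide out the factor (1 - 0.5 z) = (1 - z/z0) (since 1/z0 = 0.5):
  P(z) = (1 - 0.5 z)(1 + (1.07) z + (-0.99) z^2)
  [check: z-coef 1.07 - (0.5) = 0.57; z^2-coef -0.99 - (0.5)(1.07) = -1.525; z^3-coef -(0.5)(-0.99) = 0.495.]
Remaining roots from the quadratic factor 1 + (1.07) z + (-0.99) z^2:
  Set 1 + (1.07) z + (-0.99) z^2 = 0, i.e. a z^2 + b z + c = 0 with a = -0.99, b = 1.07, c = 1.
  Discriminant D = b^2 - 4ac = (1.07)^2 - 4*(-0.99)*1 = 1.1449 - (-3.96) = 5.1049.
  D >= 0, so the roots are real: z = (-b +/- sqrt(D)) / (2a) = (-1.07 +/- 2.259403) / (-1.98).
    z_1 = (-1.07 + 2.259403) / (-1.98) = -0.6007,   |z_1| = 0.6007.
    z_2 = (-1.07 - 2.259403) / (-1.98) = 1.6815,   |z_2| = 1.6815.
Moduli of all roots: 2.0000, 0.6007, 1.6815.
All moduli strictly greater than 1? No.
Verdict: Not stationary.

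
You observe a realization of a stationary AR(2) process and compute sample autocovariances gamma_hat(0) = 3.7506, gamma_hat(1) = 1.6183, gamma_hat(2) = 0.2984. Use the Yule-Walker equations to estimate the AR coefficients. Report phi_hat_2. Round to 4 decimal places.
\hat\phi_{2} = -0.1310

The Yule-Walker equations for an AR(p) process read, in matrix form,
  Gamma_p phi = r_p,   with   (Gamma_p)_{ij} = gamma(|i - j|),
                       (r_p)_i = gamma(i),   i,j = 1..p.
Substitute the sample gammas (Toeplitz matrix and right-hand side of size 2):
  Gamma_p = [[3.7506, 1.6183], [1.6183, 3.7506]]
  r_p     = [1.6183, 0.2984]
Written out:
  3.7506 phi_1 + 1.6183 phi_2 = 1.6183
  1.6183 phi_1 + 3.7506 phi_2 = 0.2984
Solve by Cramer's rule:
  det = gamma(0)^2 - gamma(1)^2 = (3.7506)^2 - (1.6183)^2 = 14.06700036 - 2.61889489 = 11.44810547
  phi_hat_1 = [gamma(1) gamma(0) - gamma(1) gamma(2)] / det = [(1.6183)(3.7506) - (1.6183)(0.2984)] / 11.44810547 = 5.58669526 / 11.44810547 = 0.488
  phi_hat_2 = [gamma(0) gamma(2) - gamma(1)^2] / det = [(3.7506)(0.2984) - (1.6183)^2] / 11.44810547 = -1.49971585 / 11.44810547 = -0.131
So phi_hat = [0.4880, -0.1310].
Therefore phi_hat_2 = -0.1310.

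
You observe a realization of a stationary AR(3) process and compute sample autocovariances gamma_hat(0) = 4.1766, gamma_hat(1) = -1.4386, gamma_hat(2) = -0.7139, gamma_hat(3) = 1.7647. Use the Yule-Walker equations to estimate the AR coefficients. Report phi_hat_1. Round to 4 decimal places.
\hat\phi_{1} = -0.3610

The Yule-Walker equations for an AR(p) process read, in matrix form,
  Gamma_p phi = r_p,   with   (Gamma_p)_{ij} = gamma(|i - j|),
                       (r_p)_i = gamma(i),   i,j = 1..p.
Substitute the sample gammas (Toeplitz matrix and right-hand side of size 3):
  Gamma_p = [[4.1766, -1.4386, -0.7139], [-1.4386, 4.1766, -1.4386], [-0.7139, -1.4386, 4.1766]]
  r_p     = [-1.4386, -0.7139, 1.7647]
Written out (R1..R3):
  (R1) 4.1766 phi_1 - 1.4386 phi_2 - 0.7139 phi_3 = -1.4386
  (R2) -1.4386 phi_1 + 4.1766 phi_2 - 1.4386 phi_3 = -0.7139
  (R3) -0.7139 phi_1 - 1.4386 phi_2 + 4.1766 phi_3 = 1.7647
Gaussian elimination:
  R2 <- R2 - (-1.4386/4.1766) R1 = R2 - (-0.344443) R1:  3.681085 phi_2 - 1.684498 phi_3 = -1.209415
  R3 <- R3 - (-0.7139/4.1766) R1 = R3 - (-0.170929) R1:  -1.684498 phi_2 + 4.054574 phi_3 = 1.518802
  R3 <- R3 - (-1.684498/3.681085) R2 = R3 - (-0.457609) R2:  3.283733 phi_3 = 0.965363
Back-substitution:
  phi_hat_3 = 0.965363 / 3.283733 = 0.293983
  phi_hat_2 = (-1.209415 - (-1.684498)(0.293983)) / 3.681085 = -0.194019
  phi_hat_1 = (-1.4386 - (-1.4386)(-0.194019) - (-0.7139)(0.293983)) / 4.1766 = -0.361021
So phi_hat = [-0.3610, -0.1940, 0.2940].
Therefore phi_hat_1 = -0.3610.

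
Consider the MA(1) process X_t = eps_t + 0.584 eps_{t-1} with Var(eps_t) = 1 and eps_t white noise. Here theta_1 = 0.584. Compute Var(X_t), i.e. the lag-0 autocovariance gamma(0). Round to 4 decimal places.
\gamma(0) = 1.3411

For an MA(q) process X_t = eps_t + sum_i theta_i eps_{t-i} with
Var(eps_t) = sigma^2, the variance is
  gamma(0) = sigma^2 * (1 + sum_i theta_i^2).
  sum_i theta_i^2 = (0.584)^2 = 0.341056.
  gamma(0) = 1 * (1 + 0.341056) = 1 * 1.341056 = 1.341056, which rounds to 1.3411.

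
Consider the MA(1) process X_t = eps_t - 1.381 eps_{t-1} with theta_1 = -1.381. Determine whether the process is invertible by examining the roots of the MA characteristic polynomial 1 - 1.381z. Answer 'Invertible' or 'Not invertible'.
\text{Not invertible}

The MA(q) characteristic polynomial is P(z) = 1 - 1.381z.
Invertibility requires all roots to lie outside the unit circle, i.e. |z| > 1 for every root.
This is linear in z: 1 + (-1.381) z = 0  =>  z = -1/(-1.381) = 0.724113,  |z| = 0.724113.
Moduli of all roots: 0.7241.
All moduli strictly greater than 1? No.
Verdict: Not invertible.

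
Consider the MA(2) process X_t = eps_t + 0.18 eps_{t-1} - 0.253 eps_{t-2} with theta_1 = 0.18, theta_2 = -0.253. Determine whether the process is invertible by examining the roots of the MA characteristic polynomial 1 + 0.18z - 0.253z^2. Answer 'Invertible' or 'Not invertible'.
\text{Invertible}

The MA(q) characteristic polynomial is P(z) = 1 + 0.18z - 0.253z^2.
Invertibility requires all roots to lie outside the unit circle, i.e. |z| > 1 for every root.
Set 1 + (0.18) z + (-0.253) z^2 = 0, i.e. a z^2 + b z + c = 0 with a = -0.253, b = 0.18, c = 1.
Discriminant D = b^2 - 4ac = (0.18)^2 - 4*(-0.253)*1 = 0.0324 - (-1.012) = 1.0444.
D >= 0, so the roots are real: z = (-b +/- sqrt(D)) / (2a) = (-0.18 +/- 1.021959) / (-0.506).
  z_1 = (-0.18 + 1.021959) / (-0.506) = -1.664,   |z_1| = 1.664.
  z_2 = (-0.18 - 1.021959) / (-0.506) = 2.3754,   |z_2| = 2.3754.
Moduli of all roots: 1.6640, 2.3754.
All moduli strictly greater than 1? Yes.
Verdict: Invertible.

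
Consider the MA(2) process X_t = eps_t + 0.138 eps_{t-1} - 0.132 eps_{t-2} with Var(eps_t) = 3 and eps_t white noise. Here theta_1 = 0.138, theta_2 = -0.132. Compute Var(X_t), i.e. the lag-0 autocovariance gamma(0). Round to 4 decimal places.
\gamma(0) = 3.1094

For an MA(q) process X_t = eps_t + sum_i theta_i eps_{t-i} with
Var(eps_t) = sigma^2, the variance is
  gamma(0) = sigma^2 * (1 + sum_i theta_i^2).
  sum_i theta_i^2 = (0.138)^2 + (-0.132)^2 = 0.019044 + 0.017424 = 0.036468.
  gamma(0) = 3 * (1 + 0.036468) = 3 * 1.036468 = 3.109404, which rounds to 3.1094.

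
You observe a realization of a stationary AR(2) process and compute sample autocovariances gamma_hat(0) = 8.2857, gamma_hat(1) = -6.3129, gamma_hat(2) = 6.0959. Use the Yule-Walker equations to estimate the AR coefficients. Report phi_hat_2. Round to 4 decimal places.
\hat\phi_{2} = 0.3700

The Yule-Walker equations for an AR(p) process read, in matrix form,
  Gamma_p phi = r_p,   with   (Gamma_p)_{ij} = gamma(|i - j|),
                       (r_p)_i = gamma(i),   i,j = 1..p.
Substitute the sample gammas (Toeplitz matrix and right-hand side of size 2):
  Gamma_p = [[8.2857, -6.3129], [-6.3129, 8.2857]]
  r_p     = [-6.3129, 6.0959]
Written out:
  8.2857 phi_1 - 6.3129 phi_2 = -6.3129
  -6.3129 phi_1 + 8.2857 phi_2 = 6.0959
Solve by Cramer's rule:
  det = gamma(0)^2 - gamma(1)^2 = (8.2857)^2 - (-6.3129)^2 = 68.65282449 - 39.85270641 = 28.80011808
  phi_hat_1 = [gamma(1) gamma(0) - gamma(1) gamma(2)] / det = [(-6.3129)(8.2857) - (-6.3129)(6.0959)] / 28.80011808 = -13.82398842 / 28.80011808 = -0.48
  phi_hat_2 = [gamma(0) gamma(2) - gamma(1)^2] / det = [(8.2857)(6.0959) - (-6.3129)^2] / 28.80011808 = 10.65609222 / 28.80011808 = 0.37
So phi_hat = [-0.4800, 0.3700].
Therefore phi_hat_2 = 0.3700.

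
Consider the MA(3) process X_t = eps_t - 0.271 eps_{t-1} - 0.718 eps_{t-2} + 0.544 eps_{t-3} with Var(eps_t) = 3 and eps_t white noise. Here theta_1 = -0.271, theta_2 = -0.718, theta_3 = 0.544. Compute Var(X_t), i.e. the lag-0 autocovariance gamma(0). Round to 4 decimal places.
\gamma(0) = 5.6547

For an MA(q) process X_t = eps_t + sum_i theta_i eps_{t-i} with
Var(eps_t) = sigma^2, the variance is
  gamma(0) = sigma^2 * (1 + sum_i theta_i^2).
  sum_i theta_i^2 = (-0.271)^2 + (-0.718)^2 + (0.544)^2 = 0.073441 + 0.515524 + 0.295936 = 0.884901.
  gamma(0) = 3 * (1 + 0.884901) = 3 * 1.884901 = 5.654703, which rounds to 5.6547.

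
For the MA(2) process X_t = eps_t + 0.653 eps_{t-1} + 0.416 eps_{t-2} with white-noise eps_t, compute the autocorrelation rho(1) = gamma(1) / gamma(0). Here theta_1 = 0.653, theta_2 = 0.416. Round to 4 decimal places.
\rho(1) = 0.5781

For an MA(q) process with theta_0 = 1, the autocovariance is
  gamma(k) = sigma^2 * sum_{i=0..q-k} theta_i * theta_{i+k},
and rho(k) = gamma(k) / gamma(0). Sigma^2 cancels.
  numerator   = (1)*(0.653) + (0.653)*(0.416) = 0.924648.
  denominator = (1)^2 + (0.653)^2 + (0.416)^2 = 1.599465.
  rho(1) = 0.924648 / 1.599465 = 0.5781.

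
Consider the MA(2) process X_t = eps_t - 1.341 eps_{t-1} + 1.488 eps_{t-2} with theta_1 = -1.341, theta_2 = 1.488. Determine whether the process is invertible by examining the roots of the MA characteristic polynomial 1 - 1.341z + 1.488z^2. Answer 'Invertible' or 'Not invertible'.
\text{Not invertible}

The MA(q) characteristic polynomial is P(z) = 1 - 1.341z + 1.488z^2.
Invertibility requires all roots to lie outside the unit circle, i.e. |z| > 1 for every root.
Set 1 + (-1.341) z + (1.488) z^2 = 0, i.e. a z^2 + b z + c = 0 with a = 1.488, b = -1.341, c = 1.
Discriminant D = b^2 - 4ac = (-1.341)^2 - 4*(1.488)*1 = 1.798281 - (5.952) = -4.153719.
D < 0, so the roots are the complex-conjugate pair z = (-b +/- i sqrt(-D)) / (2a) = 0.4506 +/- 0.6848i.
For a conjugate pair |z|^2 = z * conj(z) = (product of roots) = c/a = 1/(1.488) = 0.672043, so |z| = sqrt(0.672043) = 0.8198 for both roots.
Moduli of all roots: 0.8198, 0.8198.
All moduli strictly greater than 1? No.
Verdict: Not invertible.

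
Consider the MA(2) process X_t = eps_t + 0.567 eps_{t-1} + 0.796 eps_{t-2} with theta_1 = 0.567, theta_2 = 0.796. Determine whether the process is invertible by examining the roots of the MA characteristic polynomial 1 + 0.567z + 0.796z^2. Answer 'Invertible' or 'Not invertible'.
\text{Invertible}

The MA(q) characteristic polynomial is P(z) = 1 + 0.567z + 0.796z^2.
Invertibility requires all roots to lie outside the unit circle, i.e. |z| > 1 for every root.
Set 1 + (0.567) z + (0.796) z^2 = 0, i.e. a z^2 + b z + c = 0 with a = 0.796, b = 0.567, c = 1.
Discriminant D = b^2 - 4ac = (0.567)^2 - 4*(0.796)*1 = 0.321489 - (3.184) = -2.862511.
D < 0, so the roots are the complex-conjugate pair z = (-b +/- i sqrt(-D)) / (2a) = -0.3562 +/- 1.0627i.
For a conjugate pair |z|^2 = z * conj(z) = (product of roots) = c/a = 1/(0.796) = 1.256281, so |z| = sqrt(1.256281) = 1.1208 for both roots.
Moduli of all roots: 1.1208, 1.1208.
All moduli strictly greater than 1? Yes.
Verdict: Invertible.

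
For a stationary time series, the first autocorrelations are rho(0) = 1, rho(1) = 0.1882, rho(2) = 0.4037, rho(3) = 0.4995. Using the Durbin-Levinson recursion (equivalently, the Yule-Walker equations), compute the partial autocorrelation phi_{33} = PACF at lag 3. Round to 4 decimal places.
\phi_{33} = 0.4620

The PACF at lag k is phi_{kk}, the last component of the solution
to the Yule-Walker system G_k phi = r_k where
  (G_k)_{ij} = rho(|i - j|), (r_k)_i = rho(i), i,j = 1..k.
Equivalently, Durbin-Levinson gives phi_{kk} iteratively:
  phi_{11} = rho(1)
  phi_{kk} = [rho(k) - sum_{j=1..k-1} phi_{k-1,j} rho(k-j)]
            / [1 - sum_{j=1..k-1} phi_{k-1,j} rho(j)],
  phi_{k,j} = phi_{k-1,j} - phi_{kk} phi_{k-1,k-j},  j = 1..k-1.
Step k = 1:
  phi_11 = rho(1) = 0.1882.
Step k = 2:
  phi_22 = [rho(2) - phi_11 rho(1)] / [1 - phi_11 rho(1)] = [0.4037 - (0.1882)(0.1882)] / [1 - (0.1882)(0.1882)]
         = 0.36828076 / 0.96458076 = 0.381804.
  Update: phi_21 = phi_11 - phi_22 phi_11 = 0.1882 - (0.381804)(0.1882) = 0.116344.
Step k = 3:
  phi_33 = [rho(3) - phi_21 rho(2) - phi_22 rho(1)] / [1 - phi_21 rho(1) - phi_22 rho(2)]
    numerator   = 0.4995 - (0.116344)(0.4037) - (0.381804)(0.1882) = 0.38067622
    denominator = 1 - (0.116344)(0.1882) - (0.381804)(0.4037) = 0.82396971
  phi_33 = 0.38067622 / 0.82396971 = 0.462.
Therefore phi_{33} = 0.4620.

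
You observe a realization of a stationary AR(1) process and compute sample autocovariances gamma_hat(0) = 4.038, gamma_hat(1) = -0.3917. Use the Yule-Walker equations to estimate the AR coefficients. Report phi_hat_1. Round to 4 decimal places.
\hat\phi_{1} = -0.0970

The Yule-Walker equations for an AR(p) process read, in matrix form,
  Gamma_p phi = r_p,   with   (Gamma_p)_{ij} = gamma(|i - j|),
                       (r_p)_i = gamma(i),   i,j = 1..p.
Substitute the sample gammas (Toeplitz matrix and right-hand side of size 1):
  Gamma_p = [[4.038]]
  r_p     = [-0.3917]
With p = 1 this is the single equation gamma(0) phi_1 = gamma(1):
  phi_hat_1 = gamma(1) / gamma(0) = -0.3917 / 4.038 = -0.0970.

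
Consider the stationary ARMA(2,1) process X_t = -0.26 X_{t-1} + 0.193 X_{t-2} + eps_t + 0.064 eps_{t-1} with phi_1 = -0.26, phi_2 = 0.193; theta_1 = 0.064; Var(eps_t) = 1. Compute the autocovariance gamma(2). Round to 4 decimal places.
\gamma(2) = 0.2882

Multiply the model equation by X_{t-k} and take expectations. With theta_0 = psi_0 = 1 and psi_j the MA(infinity) weights, this gives
  gamma(k) - sum_i phi_i gamma(k-i) = c_k,
  c_k = sigma^2 * sum_{j=k..q} theta_j psi_{j-k}   (c_k = 0 for k > q),
using gamma(-m) = gamma(m).
psi-weights needed (psi_j = theta_j + sum_i phi_i psi_{j-i}):
  psi_1 = theta_1 + phi_1 = 0.064 + (-0.26) = -0.196
Right-hand sides:
  c_0 = sigma^2 (1 + theta_1 psi_1) = 1 * (1 + (0.064)(-0.196)) = 1 * 0.987456 = 0.987456
  c_1 = sigma^2 theta_1 = 1 * (0.064) = 0.064
  c_2 = 0
Equations for k = 0, 1, 2 (AR order 2, c_2 = 0):
  (E0) gamma(0) = phi_1 gamma(1) + phi_2 gamma(2) + c_0
  (E1) gamma(1) = phi_1 gamma(0) + phi_2 gamma(1) + c_1
  (E2) gamma(2) = phi_1 gamma(1) + phi_2 gamma(0)
From (E1): gamma(1) = A gamma(0) + B with
  A = phi_1 / (1 - phi_2) = -0.26 / 0.807 = -0.322181,   B = c_1 / (1 - phi_2) = 0.064 / 0.807 = 0.079306.
Insert (E2) into (E0): gamma(0) (1 - phi_2^2) = phi_1 (1 + phi_2) gamma(1) + c_0.
  phi_1 (1 + phi_2) = (-0.26)(1.193) = -0.31018,   1 - phi_2^2 = 0.962751.
Replace gamma(1) by A gamma(0) + B and collect gamma(0):
  gamma(0) [0.962751 - (-0.31018)(-0.322181)] = (-0.31018)(0.079306) + 0.987456
  gamma(0) * 0.862817 = 0.962857
  gamma(0) = 0.962857 / 0.862817 = 1.115946.
  gamma(1) = A gamma(0) + B = (-0.322181)(1.115946) + (0.079306) = -0.28023.
  gamma(2) = phi_1 gamma(1) + phi_2 gamma(0) = (-0.26)(-0.28023) + (0.193)(1.115946) = 0.288237.
Therefore gamma(2) = 0.2882 (to 4 decimal places).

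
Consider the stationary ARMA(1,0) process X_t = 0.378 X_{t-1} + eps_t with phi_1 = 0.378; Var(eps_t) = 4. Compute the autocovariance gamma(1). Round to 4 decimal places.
\gamma(1) = 1.7641

Multiply the model equation by X_{t-k} and take expectations. With theta_0 = psi_0 = 1 and psi_j the MA(infinity) weights, this gives
  gamma(k) - sum_i phi_i gamma(k-i) = c_k,
  c_k = sigma^2 * sum_{j=k..q} theta_j psi_{j-k}   (c_k = 0 for k > q),
using gamma(-m) = gamma(m).
Pure AR (q = 0): c_0 = sigma^2 = 4, c_k = 0 for k >= 1.
Equations for k = 0 and k = 1 (AR order 1):
  gamma(0) = phi_1 gamma(1) + c_0
  gamma(1) = phi_1 gamma(0) + c_1
Substituting the second into the first: gamma(0) (1 - phi_1^2) = c_0 + phi_1 c_1, so
  gamma(0) = c_0 / (1 - phi_1^2) = 4 / (1 - (0.378)^2) = 4 / 0.857116 = 4.666813.
  gamma(1) = phi_1 gamma(0) = (0.378)(4.666813) = 1.764055.
Therefore gamma(1) = 1.7641 (to 4 decimal places).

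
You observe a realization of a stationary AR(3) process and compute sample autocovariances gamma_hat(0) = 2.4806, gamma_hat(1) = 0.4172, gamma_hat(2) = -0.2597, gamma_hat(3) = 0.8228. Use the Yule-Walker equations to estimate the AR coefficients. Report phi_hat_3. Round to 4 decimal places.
\hat\phi_{3} = 0.3930

The Yule-Walker equations for an AR(p) process read, in matrix form,
  Gamma_p phi = r_p,   with   (Gamma_p)_{ij} = gamma(|i - j|),
                       (r_p)_i = gamma(i),   i,j = 1..p.
Substitute the sample gammas (Toeplitz matrix and right-hand side of size 3):
  Gamma_p = [[2.4806, 0.4172, -0.2597], [0.4172, 2.4806, 0.4172], [-0.2597, 0.4172, 2.4806]]
  r_p     = [0.4172, -0.2597, 0.8228]
Written out (R1..R3):
  (R1) 2.4806 phi_1 + 0.4172 phi_2 - 0.2597 phi_3 = 0.4172
  (R2) 0.4172 phi_1 + 2.4806 phi_2 + 0.4172 phi_3 = -0.2597
  (R3) -0.2597 phi_1 + 0.4172 phi_2 + 2.4806 phi_3 = 0.8228
Gaussian elimination:
  R2 <- R2 - (0.4172/2.4806) R1 = R2 - (0.168185) R1:  2.410433 phi_2 + 0.460878 phi_3 = -0.329867
  R3 <- R3 - (-0.2597/2.4806) R1 = R3 - (-0.104692) R1:  0.460878 phi_2 + 2.453411 phi_3 = 0.866478
  R3 <- R3 - (0.460878/2.410433) R2 = R3 - (0.191201) R2:  2.365291 phi_3 = 0.929549
Back-substitution:
  phi_hat_3 = 0.929549 / 2.365291 = 0.392995
  phi_hat_2 = (-0.329867 - (0.460878)(0.392995)) / 2.410433 = -0.211991
  phi_hat_1 = (0.4172 - (0.4172)(-0.211991) - (-0.2597)(0.392995)) / 2.4806 = 0.244982
So phi_hat = [0.2450, -0.2120, 0.3930].
Therefore phi_hat_3 = 0.3930.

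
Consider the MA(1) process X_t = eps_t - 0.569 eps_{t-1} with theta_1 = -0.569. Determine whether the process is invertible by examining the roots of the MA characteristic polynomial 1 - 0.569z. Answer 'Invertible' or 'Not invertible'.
\text{Invertible}

The MA(q) characteristic polynomial is P(z) = 1 - 0.569z.
Invertibility requires all roots to lie outside the unit circle, i.e. |z| > 1 for every root.
This is linear in z: 1 + (-0.569) z = 0  =>  z = -1/(-0.569) = 1.757469,  |z| = 1.757469.
Moduli of all roots: 1.7575.
All moduli strictly greater than 1? Yes.
Verdict: Invertible.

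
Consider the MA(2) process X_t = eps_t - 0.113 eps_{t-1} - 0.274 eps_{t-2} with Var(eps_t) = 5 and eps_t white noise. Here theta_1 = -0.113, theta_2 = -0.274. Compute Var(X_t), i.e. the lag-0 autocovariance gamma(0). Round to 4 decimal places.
\gamma(0) = 5.4392

For an MA(q) process X_t = eps_t + sum_i theta_i eps_{t-i} with
Var(eps_t) = sigma^2, the variance is
  gamma(0) = sigma^2 * (1 + sum_i theta_i^2).
  sum_i theta_i^2 = (-0.113)^2 + (-0.274)^2 = 0.012769 + 0.075076 = 0.087845.
  gamma(0) = 5 * (1 + 0.087845) = 5 * 1.087845 = 5.439225, which rounds to 5.4392.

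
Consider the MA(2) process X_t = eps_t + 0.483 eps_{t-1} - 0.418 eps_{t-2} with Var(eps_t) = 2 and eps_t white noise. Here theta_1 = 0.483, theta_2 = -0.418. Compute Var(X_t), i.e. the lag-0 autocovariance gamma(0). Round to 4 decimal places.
\gamma(0) = 2.8160

For an MA(q) process X_t = eps_t + sum_i theta_i eps_{t-i} with
Var(eps_t) = sigma^2, the variance is
  gamma(0) = sigma^2 * (1 + sum_i theta_i^2).
  sum_i theta_i^2 = (0.483)^2 + (-0.418)^2 = 0.233289 + 0.174724 = 0.408013.
  gamma(0) = 2 * (1 + 0.408013) = 2 * 1.408013 = 2.816026, which rounds to 2.8160.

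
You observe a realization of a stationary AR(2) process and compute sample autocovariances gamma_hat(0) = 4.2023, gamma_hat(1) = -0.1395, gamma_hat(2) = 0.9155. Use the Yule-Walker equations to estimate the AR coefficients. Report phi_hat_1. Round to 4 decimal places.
\hat\phi_{1} = -0.0260

The Yule-Walker equations for an AR(p) process read, in matrix form,
  Gamma_p phi = r_p,   with   (Gamma_p)_{ij} = gamma(|i - j|),
                       (r_p)_i = gamma(i),   i,j = 1..p.
Substitute the sample gammas (Toeplitz matrix and right-hand side of size 2):
  Gamma_p = [[4.2023, -0.1395], [-0.1395, 4.2023]]
  r_p     = [-0.1395, 0.9155]
Written out:
  4.2023 phi_1 - 0.1395 phi_2 = -0.1395
  -0.1395 phi_1 + 4.2023 phi_2 = 0.9155
Solve by Cramer's rule:
  det = gamma(0)^2 - gamma(1)^2 = (4.2023)^2 - (-0.1395)^2 = 17.65932529 - 0.01946025 = 17.63986504
  phi_hat_1 = [gamma(1) gamma(0) - gamma(1) gamma(2)] / det = [(-0.1395)(4.2023) - (-0.1395)(0.9155)] / 17.63986504 = -0.4585086 / 17.63986504 = -0.026
  phi_hat_2 = [gamma(0) gamma(2) - gamma(1)^2] / det = [(4.2023)(0.9155) - (-0.1395)^2] / 17.63986504 = 3.8277454 / 17.63986504 = 0.217
So phi_hat = [-0.0260, 0.2170].
Therefore phi_hat_1 = -0.0260.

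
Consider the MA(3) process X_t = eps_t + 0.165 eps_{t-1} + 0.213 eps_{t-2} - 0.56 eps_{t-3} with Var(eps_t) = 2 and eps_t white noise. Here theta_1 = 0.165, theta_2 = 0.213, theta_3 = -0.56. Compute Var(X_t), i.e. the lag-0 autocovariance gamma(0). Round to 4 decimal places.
\gamma(0) = 2.7724

For an MA(q) process X_t = eps_t + sum_i theta_i eps_{t-i} with
Var(eps_t) = sigma^2, the variance is
  gamma(0) = sigma^2 * (1 + sum_i theta_i^2).
  sum_i theta_i^2 = (0.165)^2 + (0.213)^2 + (-0.56)^2 = 0.027225 + 0.045369 + 0.3136 = 0.386194.
  gamma(0) = 2 * (1 + 0.386194) = 2 * 1.386194 = 2.772388, which rounds to 2.7724.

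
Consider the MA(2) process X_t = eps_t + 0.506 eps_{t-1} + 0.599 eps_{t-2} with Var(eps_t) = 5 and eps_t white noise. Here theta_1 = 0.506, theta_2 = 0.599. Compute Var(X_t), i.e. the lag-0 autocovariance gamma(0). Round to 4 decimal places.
\gamma(0) = 8.0742

For an MA(q) process X_t = eps_t + sum_i theta_i eps_{t-i} with
Var(eps_t) = sigma^2, the variance is
  gamma(0) = sigma^2 * (1 + sum_i theta_i^2).
  sum_i theta_i^2 = (0.506)^2 + (0.599)^2 = 0.256036 + 0.358801 = 0.614837.
  gamma(0) = 5 * (1 + 0.614837) = 5 * 1.614837 = 8.074185, which rounds to 8.0742.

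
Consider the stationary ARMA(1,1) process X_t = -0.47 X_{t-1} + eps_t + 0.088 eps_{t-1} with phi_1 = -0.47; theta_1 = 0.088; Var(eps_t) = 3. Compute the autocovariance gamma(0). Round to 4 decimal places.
\gamma(0) = 3.5619

Multiply the model equation by X_{t-k} and take expectations. With theta_0 = psi_0 = 1 and psi_j the MA(infinity) weights, this gives
  gamma(k) - sum_i phi_i gamma(k-i) = c_k,
  c_k = sigma^2 * sum_{j=k..q} theta_j psi_{j-k}   (c_k = 0 for k > q),
using gamma(-m) = gamma(m).
psi-weights needed (psi_j = theta_j + sum_i phi_i psi_{j-i}):
  psi_1 = theta_1 + phi_1 = 0.088 + (-0.47) = -0.382
Right-hand sides:
  c_0 = sigma^2 (1 + theta_1 psi_1) = 3 * (1 + (0.088)(-0.382)) = 3 * 0.966384 = 2.899152
  c_1 = sigma^2 theta_1 = 3 * (0.088) = 0.264
  c_2 = 0
Equations for k = 0 and k = 1 (AR order 1):
  gamma(0) = phi_1 gamma(1) + c_0
  gamma(1) = phi_1 gamma(0) + c_1
Substituting the second into the first: gamma(0) (1 - phi_1^2) = c_0 + phi_1 c_1, so
  gamma(0) = (c_0 + phi_1 c_1) / (1 - phi_1^2) = (2.899152 + (-0.47)(0.264)) / (1 - (-0.47)^2) = 2.775072 / 0.7791 = 3.561894.
Therefore gamma(0) = 3.5619 (to 4 decimal places).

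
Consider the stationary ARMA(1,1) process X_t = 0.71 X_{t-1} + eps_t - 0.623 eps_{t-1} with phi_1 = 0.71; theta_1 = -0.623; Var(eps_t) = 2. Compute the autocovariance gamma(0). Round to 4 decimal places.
\gamma(0) = 2.0305

Multiply the model equation by X_{t-k} and take expectations. With theta_0 = psi_0 = 1 and psi_j the MA(infinity) weights, this gives
  gamma(k) - sum_i phi_i gamma(k-i) = c_k,
  c_k = sigma^2 * sum_{j=k..q} theta_j psi_{j-k}   (c_k = 0 for k > q),
using gamma(-m) = gamma(m).
psi-weights needed (psi_j = theta_j + sum_i phi_i psi_{j-i}):
  psi_1 = theta_1 + phi_1 = -0.623 + (0.71) = 0.087
Right-hand sides:
  c_0 = sigma^2 (1 + theta_1 psi_1) = 2 * (1 + (-0.623)(0.087)) = 2 * 0.945799 = 1.891598
  c_1 = sigma^2 theta_1 = 2 * (-0.623) = -1.246
  c_2 = 0
Equations for k = 0 and k = 1 (AR order 1):
  gamma(0) = phi_1 gamma(1) + c_0
  gamma(1) = phi_1 gamma(0) + c_1
Substituting the second into the first: gamma(0) (1 - phi_1^2) = c_0 + phi_1 c_1, so
  gamma(0) = (c_0 + phi_1 c_1) / (1 - phi_1^2) = (1.891598 + (0.71)(-1.246)) / (1 - (0.71)^2) = 1.006938 / 0.4959 = 2.030526.
Therefore gamma(0) = 2.0305 (to 4 decimal places).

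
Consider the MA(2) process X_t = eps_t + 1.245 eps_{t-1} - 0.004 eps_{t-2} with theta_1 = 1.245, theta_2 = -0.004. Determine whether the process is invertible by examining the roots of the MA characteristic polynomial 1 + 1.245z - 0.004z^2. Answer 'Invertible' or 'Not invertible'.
\text{Not invertible}

The MA(q) characteristic polynomial is P(z) = 1 + 1.245z - 0.004z^2.
Invertibility requires all roots to lie outside the unit circle, i.e. |z| > 1 for every root.
Set 1 + (1.245) z + (-0.004) z^2 = 0, i.e. a z^2 + b z + c = 0 with a = -0.004, b = 1.245, c = 1.
Discriminant D = b^2 - 4ac = (1.245)^2 - 4*(-0.004)*1 = 1.550025 - (-0.016) = 1.566025.
D >= 0, so the roots are real: z = (-b +/- sqrt(D)) / (2a) = (-1.245 +/- 1.251409) / (-0.008).
  z_1 = (-1.245 + 1.251409) / (-0.008) = -0.8012,   |z_1| = 0.8012.
  z_2 = (-1.245 - 1.251409) / (-0.008) = 312.0512,   |z_2| = 312.0512.
Moduli of all roots: 0.8012, 312.0512.
All moduli strictly greater than 1? No.
Verdict: Not invertible.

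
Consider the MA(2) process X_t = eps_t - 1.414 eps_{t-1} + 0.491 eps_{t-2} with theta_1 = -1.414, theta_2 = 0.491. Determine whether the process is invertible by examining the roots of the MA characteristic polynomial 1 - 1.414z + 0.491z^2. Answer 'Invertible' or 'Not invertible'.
\text{Invertible}

The MA(q) characteristic polynomial is P(z) = 1 - 1.414z + 0.491z^2.
Invertibility requires all roots to lie outside the unit circle, i.e. |z| > 1 for every root.
Set 1 + (-1.414) z + (0.491) z^2 = 0, i.e. a z^2 + b z + c = 0 with a = 0.491, b = -1.414, c = 1.
Discriminant D = b^2 - 4ac = (-1.414)^2 - 4*(0.491)*1 = 1.999396 - (1.964) = 0.035396.
D >= 0, so the roots are real: z = (-b +/- sqrt(D)) / (2a) = (1.414 +/- 0.188138) / (0.982).
  z_1 = (1.414 + 0.188138) / (0.982) = 1.6315,   |z_1| = 1.6315.
  z_2 = (1.414 - 0.188138) / (0.982) = 1.2483,   |z_2| = 1.2483.
Moduli of all roots: 1.6315, 1.2483.
All moduli strictly greater than 1? Yes.
Verdict: Invertible.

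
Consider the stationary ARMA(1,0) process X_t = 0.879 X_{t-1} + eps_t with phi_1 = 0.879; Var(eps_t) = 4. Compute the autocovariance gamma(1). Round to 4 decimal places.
\gamma(1) = 15.4645

Multiply the model equation by X_{t-k} and take expectations. With theta_0 = psi_0 = 1 and psi_j the MA(infinity) weights, this gives
  gamma(k) - sum_i phi_i gamma(k-i) = c_k,
  c_k = sigma^2 * sum_{j=k..q} theta_j psi_{j-k}   (c_k = 0 for k > q),
using gamma(-m) = gamma(m).
Pure AR (q = 0): c_0 = sigma^2 = 4, c_k = 0 for k >= 1.
Equations for k = 0 and k = 1 (AR order 1):
  gamma(0) = phi_1 gamma(1) + c_0
  gamma(1) = phi_1 gamma(0) + c_1
Substituting the second into the first: gamma(0) (1 - phi_1^2) = c_0 + phi_1 c_1, so
  gamma(0) = c_0 / (1 - phi_1^2) = 4 / (1 - (0.879)^2) = 4 / 0.227359 = 17.593322.
  gamma(1) = phi_1 gamma(0) = (0.879)(17.593322) = 15.46453.
Therefore gamma(1) = 15.4645 (to 4 decimal places).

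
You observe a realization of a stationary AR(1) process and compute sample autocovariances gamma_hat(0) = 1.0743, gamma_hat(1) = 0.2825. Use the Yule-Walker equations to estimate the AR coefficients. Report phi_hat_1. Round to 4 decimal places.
\hat\phi_{1} = 0.2630

The Yule-Walker equations for an AR(p) process read, in matrix form,
  Gamma_p phi = r_p,   with   (Gamma_p)_{ij} = gamma(|i - j|),
                       (r_p)_i = gamma(i),   i,j = 1..p.
Substitute the sample gammas (Toeplitz matrix and right-hand side of size 1):
  Gamma_p = [[1.0743]]
  r_p     = [0.2825]
With p = 1 this is the single equation gamma(0) phi_1 = gamma(1):
  phi_hat_1 = gamma(1) / gamma(0) = 0.2825 / 1.0743 = 0.2630.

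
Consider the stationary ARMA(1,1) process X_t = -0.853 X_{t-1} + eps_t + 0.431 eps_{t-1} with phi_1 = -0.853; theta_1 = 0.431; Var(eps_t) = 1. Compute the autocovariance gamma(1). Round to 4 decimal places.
\gamma(1) = -0.9797

Multiply the model equation by X_{t-k} and take expectations. With theta_0 = psi_0 = 1 and psi_j the MA(infinity) weights, this gives
  gamma(k) - sum_i phi_i gamma(k-i) = c_k,
  c_k = sigma^2 * sum_{j=k..q} theta_j psi_{j-k}   (c_k = 0 for k > q),
using gamma(-m) = gamma(m).
psi-weights needed (psi_j = theta_j + sum_i phi_i psi_{j-i}):
  psi_1 = theta_1 + phi_1 = 0.431 + (-0.853) = -0.422
Right-hand sides:
  c_0 = sigma^2 (1 + theta_1 psi_1) = 1 * (1 + (0.431)(-0.422)) = 1 * 0.818118 = 0.818118
  c_1 = sigma^2 theta_1 = 1 * (0.431) = 0.431
  c_2 = 0
Equations for k = 0 and k = 1 (AR order 1):
  gamma(0) = phi_1 gamma(1) + c_0
  gamma(1) = phi_1 gamma(0) + c_1
Substituting the second into the first: gamma(0) (1 - phi_1^2) = c_0 + phi_1 c_1, so
  gamma(0) = (c_0 + phi_1 c_1) / (1 - phi_1^2) = (0.818118 + (-0.853)(0.431)) / (1 - (-0.853)^2) = 0.450475 / 0.272391 = 1.653781.
  gamma(1) = phi_1 gamma(0) + c_1 = (-0.853)(1.653781) + (0.431) = -0.979675.
Therefore gamma(1) = -0.9797 (to 4 decimal places).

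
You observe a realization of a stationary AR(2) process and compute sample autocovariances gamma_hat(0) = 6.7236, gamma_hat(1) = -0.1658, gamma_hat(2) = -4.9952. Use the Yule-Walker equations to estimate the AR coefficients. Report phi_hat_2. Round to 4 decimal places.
\hat\phi_{2} = -0.7440

The Yule-Walker equations for an AR(p) process read, in matrix form,
  Gamma_p phi = r_p,   with   (Gamma_p)_{ij} = gamma(|i - j|),
                       (r_p)_i = gamma(i),   i,j = 1..p.
Substitute the sample gammas (Toeplitz matrix and right-hand side of size 2):
  Gamma_p = [[6.7236, -0.1658], [-0.1658, 6.7236]]
  r_p     = [-0.1658, -4.9952]
Written out:
  6.7236 phi_1 - 0.1658 phi_2 = -0.1658
  -0.1658 phi_1 + 6.7236 phi_2 = -4.9952
Solve by Cramer's rule:
  det = gamma(0)^2 - gamma(1)^2 = (6.7236)^2 - (-0.1658)^2 = 45.20679696 - 0.02748964 = 45.17930732
  phi_hat_1 = [gamma(1) gamma(0) - gamma(1) gamma(2)] / det = [(-0.1658)(6.7236) - (-0.1658)(-4.9952)] / 45.17930732 = -1.94297704 / 45.17930732 = -0.043
  phi_hat_2 = [gamma(0) gamma(2) - gamma(1)^2] / det = [(6.7236)(-4.9952) - (-0.1658)^2] / 45.17930732 = -33.61321636 / 45.17930732 = -0.744
So phi_hat = [-0.0430, -0.7440].
Therefore phi_hat_2 = -0.7440.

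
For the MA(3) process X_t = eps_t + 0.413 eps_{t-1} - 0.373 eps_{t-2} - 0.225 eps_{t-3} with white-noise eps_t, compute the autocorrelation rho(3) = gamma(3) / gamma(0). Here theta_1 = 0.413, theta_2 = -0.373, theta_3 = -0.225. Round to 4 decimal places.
\rho(3) = -0.1654

For an MA(q) process with theta_0 = 1, the autocovariance is
  gamma(k) = sigma^2 * sum_{i=0..q-k} theta_i * theta_{i+k},
and rho(k) = gamma(k) / gamma(0). Sigma^2 cancels.
  numerator   = (1)*(-0.225) = -0.225.
  denominator = (1)^2 + (0.413)^2 + (-0.373)^2 + (-0.225)^2 = 1.360323.
  rho(3) = -0.225 / 1.360323 = -0.1654.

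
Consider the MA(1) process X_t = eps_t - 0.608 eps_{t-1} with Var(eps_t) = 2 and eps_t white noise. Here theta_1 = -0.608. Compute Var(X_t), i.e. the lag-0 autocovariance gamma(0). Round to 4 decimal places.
\gamma(0) = 2.7393

For an MA(q) process X_t = eps_t + sum_i theta_i eps_{t-i} with
Var(eps_t) = sigma^2, the variance is
  gamma(0) = sigma^2 * (1 + sum_i theta_i^2).
  sum_i theta_i^2 = (-0.608)^2 = 0.369664.
  gamma(0) = 2 * (1 + 0.369664) = 2 * 1.369664 = 2.739328, which rounds to 2.7393.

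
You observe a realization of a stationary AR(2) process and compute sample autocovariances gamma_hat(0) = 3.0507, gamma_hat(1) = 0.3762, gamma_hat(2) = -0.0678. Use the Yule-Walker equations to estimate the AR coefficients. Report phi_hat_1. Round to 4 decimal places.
\hat\phi_{1} = 0.1280

The Yule-Walker equations for an AR(p) process read, in matrix form,
  Gamma_p phi = r_p,   with   (Gamma_p)_{ij} = gamma(|i - j|),
                       (r_p)_i = gamma(i),   i,j = 1..p.
Substitute the sample gammas (Toeplitz matrix and right-hand side of size 2):
  Gamma_p = [[3.0507, 0.3762], [0.3762, 3.0507]]
  r_p     = [0.3762, -0.0678]
Written out:
  3.0507 phi_1 + 0.3762 phi_2 = 0.3762
  0.3762 phi_1 + 3.0507 phi_2 = -0.0678
Solve by Cramer's rule:
  det = gamma(0)^2 - gamma(1)^2 = (3.0507)^2 - (0.3762)^2 = 9.30677049 - 0.14152644 = 9.16524405
  phi_hat_1 = [gamma(1) gamma(0) - gamma(1) gamma(2)] / det = [(0.3762)(3.0507) - (0.3762)(-0.0678)] / 9.16524405 = 1.1731797 / 9.16524405 = 0.128
  phi_hat_2 = [gamma(0) gamma(2) - gamma(1)^2] / det = [(3.0507)(-0.0678) - (0.3762)^2] / 9.16524405 = -0.3483639 / 9.16524405 = -0.038
So phi_hat = [0.1280, -0.0380].
Therefore phi_hat_1 = 0.1280.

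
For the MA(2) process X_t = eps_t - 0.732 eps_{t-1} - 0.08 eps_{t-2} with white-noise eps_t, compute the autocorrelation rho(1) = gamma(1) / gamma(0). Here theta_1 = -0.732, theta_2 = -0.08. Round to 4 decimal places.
\rho(1) = -0.4367

For an MA(q) process with theta_0 = 1, the autocovariance is
  gamma(k) = sigma^2 * sum_{i=0..q-k} theta_i * theta_{i+k},
and rho(k) = gamma(k) / gamma(0). Sigma^2 cancels.
  numerator   = (1)*(-0.732) + (-0.732)*(-0.08) = -0.67344.
  denominator = (1)^2 + (-0.732)^2 + (-0.08)^2 = 1.542224.
  rho(1) = -0.67344 / 1.542224 = -0.4367.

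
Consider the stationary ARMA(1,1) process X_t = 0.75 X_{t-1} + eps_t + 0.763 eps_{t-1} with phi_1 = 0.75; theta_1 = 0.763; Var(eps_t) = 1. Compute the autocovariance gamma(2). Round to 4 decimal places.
\gamma(2) = 4.0780

Multiply the model equation by X_{t-k} and take expectations. With theta_0 = psi_0 = 1 and psi_j the MA(infinity) weights, this gives
  gamma(k) - sum_i phi_i gamma(k-i) = c_k,
  c_k = sigma^2 * sum_{j=k..q} theta_j psi_{j-k}   (c_k = 0 for k > q),
using gamma(-m) = gamma(m).
psi-weights needed (psi_j = theta_j + sum_i phi_i psi_{j-i}):
  psi_1 = theta_1 + phi_1 = 0.763 + (0.75) = 1.513
Right-hand sides:
  c_0 = sigma^2 (1 + theta_1 psi_1) = 1 * (1 + (0.763)(1.513)) = 1 * 2.154419 = 2.154419
  c_1 = sigma^2 theta_1 = 1 * (0.763) = 0.763
  c_2 = 0
Equations for k = 0 and k = 1 (AR order 1):
  gamma(0) = phi_1 gamma(1) + c_0
  gamma(1) = phi_1 gamma(0) + c_1
Substituting the second into the first: gamma(0) (1 - phi_1^2) = c_0 + phi_1 c_1, so
  gamma(0) = (c_0 + phi_1 c_1) / (1 - phi_1^2) = (2.154419 + (0.75)(0.763)) / (1 - (0.75)^2) = 2.726669 / 0.4375 = 6.232386.
  gamma(1) = phi_1 gamma(0) + c_1 = (0.75)(6.232386) + (0.763) = 5.43729.
For k = 2 (> q): gamma(2) = phi_1 gamma(1) = (0.75)(5.43729) = 4.077967.
Therefore gamma(2) = 4.0780 (to 4 decimal places).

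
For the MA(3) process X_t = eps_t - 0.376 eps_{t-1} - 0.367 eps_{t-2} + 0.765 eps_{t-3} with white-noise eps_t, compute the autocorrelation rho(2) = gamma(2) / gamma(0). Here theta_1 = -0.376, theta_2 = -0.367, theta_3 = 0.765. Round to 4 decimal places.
\rho(2) = -0.3517

For an MA(q) process with theta_0 = 1, the autocovariance is
  gamma(k) = sigma^2 * sum_{i=0..q-k} theta_i * theta_{i+k},
and rho(k) = gamma(k) / gamma(0). Sigma^2 cancels.
  numerator   = (1)*(-0.367) + (-0.376)*(0.765) = -0.65464.
  denominator = (1)^2 + (-0.376)^2 + (-0.367)^2 + (0.765)^2 = 1.86129.
  rho(2) = -0.65464 / 1.86129 = -0.3517.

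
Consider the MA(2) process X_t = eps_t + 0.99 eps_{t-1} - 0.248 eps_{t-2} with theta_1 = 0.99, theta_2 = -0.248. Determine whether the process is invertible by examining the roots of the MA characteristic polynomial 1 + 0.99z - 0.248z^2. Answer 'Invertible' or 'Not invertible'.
\text{Not invertible}

The MA(q) characteristic polynomial is P(z) = 1 + 0.99z - 0.248z^2.
Invertibility requires all roots to lie outside the unit circle, i.e. |z| > 1 for every root.
Set 1 + (0.99) z + (-0.248) z^2 = 0, i.e. a z^2 + b z + c = 0 with a = -0.248, b = 0.99, c = 1.
Discriminant D = b^2 - 4ac = (0.99)^2 - 4*(-0.248)*1 = 0.9801 - (-0.992) = 1.9721.
D >= 0, so the roots are real: z = (-b +/- sqrt(D)) / (2a) = (-0.99 +/- 1.404315) / (-0.496).
  z_1 = (-0.99 + 1.404315) / (-0.496) = -0.8353,   |z_1| = 0.8353.
  z_2 = (-0.99 - 1.404315) / (-0.496) = 4.8272,   |z_2| = 4.8272.
Moduli of all roots: 0.8353, 4.8272.
All moduli strictly greater than 1? No.
Verdict: Not invertible.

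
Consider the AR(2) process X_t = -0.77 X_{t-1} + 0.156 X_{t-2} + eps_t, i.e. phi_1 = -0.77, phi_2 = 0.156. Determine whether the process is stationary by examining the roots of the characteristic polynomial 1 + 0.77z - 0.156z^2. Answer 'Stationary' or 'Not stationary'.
\text{Stationary}

The AR(p) characteristic polynomial is P(z) = 1 + 0.77z - 0.156z^2.
Stationarity requires all roots to lie outside the unit circle, i.e. |z| > 1 for every root.
Set 1 + (0.77) z + (-0.156) z^2 = 0, i.e. a z^2 + b z + c = 0 with a = -0.156, b = 0.77, c = 1.
Discriminant D = b^2 - 4ac = (0.77)^2 - 4*(-0.156)*1 = 0.5929 - (-0.624) = 1.2169.
D >= 0, so the roots are real: z = (-b +/- sqrt(D)) / (2a) = (-0.77 +/- 1.103132) / (-0.312).
  z_1 = (-0.77 + 1.103132) / (-0.312) = -1.0677,   |z_1| = 1.0677.
  z_2 = (-0.77 - 1.103132) / (-0.312) = 6.0036,   |z_2| = 6.0036.
Moduli of all roots: 1.0677, 6.0036.
All moduli strictly greater than 1? Yes.
Verdict: Stationary.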